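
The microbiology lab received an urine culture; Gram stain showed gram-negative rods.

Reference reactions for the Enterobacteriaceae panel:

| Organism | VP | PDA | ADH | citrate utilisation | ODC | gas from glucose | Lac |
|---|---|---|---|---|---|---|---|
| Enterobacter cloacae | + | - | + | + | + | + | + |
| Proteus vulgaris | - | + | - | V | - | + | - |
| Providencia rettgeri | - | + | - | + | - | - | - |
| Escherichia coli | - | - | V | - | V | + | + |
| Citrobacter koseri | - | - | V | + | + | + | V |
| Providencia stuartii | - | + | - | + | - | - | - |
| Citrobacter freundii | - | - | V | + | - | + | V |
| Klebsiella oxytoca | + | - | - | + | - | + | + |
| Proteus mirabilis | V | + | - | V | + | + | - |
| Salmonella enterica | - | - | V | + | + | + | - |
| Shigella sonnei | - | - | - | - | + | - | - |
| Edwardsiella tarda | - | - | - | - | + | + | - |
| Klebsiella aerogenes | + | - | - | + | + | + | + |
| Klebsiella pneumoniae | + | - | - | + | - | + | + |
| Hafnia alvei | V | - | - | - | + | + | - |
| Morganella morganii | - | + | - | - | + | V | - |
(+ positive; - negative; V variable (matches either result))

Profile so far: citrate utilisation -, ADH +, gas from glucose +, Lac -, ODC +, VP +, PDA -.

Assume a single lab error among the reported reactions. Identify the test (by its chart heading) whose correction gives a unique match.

ADH

As reported, no row in the chart matches all 7 reactions.
Reversing ODC → still no organism matches.
Reversing ADH (to -) → unique match: Hafnia alvei.
Reversing PDA → still no organism matches.
Reversing Lac → still no organism matches.
Reversing gas from glucose → still no organism matches.
Reversing VP → still no organism matches.
Reversing citrate utilisation → still no organism matches.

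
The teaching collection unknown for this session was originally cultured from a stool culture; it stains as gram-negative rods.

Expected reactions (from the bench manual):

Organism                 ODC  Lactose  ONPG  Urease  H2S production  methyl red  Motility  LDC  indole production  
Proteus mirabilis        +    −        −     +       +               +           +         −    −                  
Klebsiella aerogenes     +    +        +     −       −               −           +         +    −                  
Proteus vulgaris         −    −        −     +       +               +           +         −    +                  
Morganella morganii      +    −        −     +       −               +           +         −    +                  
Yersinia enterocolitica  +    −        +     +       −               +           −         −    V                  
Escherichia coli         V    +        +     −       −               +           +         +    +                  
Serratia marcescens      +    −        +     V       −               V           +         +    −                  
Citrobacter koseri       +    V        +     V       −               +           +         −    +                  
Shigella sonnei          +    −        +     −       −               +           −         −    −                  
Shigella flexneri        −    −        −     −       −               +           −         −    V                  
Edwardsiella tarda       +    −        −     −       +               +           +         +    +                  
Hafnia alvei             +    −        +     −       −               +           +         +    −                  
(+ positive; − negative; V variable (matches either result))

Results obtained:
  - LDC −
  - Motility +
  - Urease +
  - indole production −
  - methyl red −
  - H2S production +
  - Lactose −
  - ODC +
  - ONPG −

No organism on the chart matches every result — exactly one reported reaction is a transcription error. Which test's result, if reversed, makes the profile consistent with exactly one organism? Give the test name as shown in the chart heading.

methyl red

As reported, no row in the chart matches all 9 reactions.
Reversing ONPG → still no organism matches.
Reversing Motility → still no organism matches.
Reversing ODC → still no organism matches.
Reversing indole production → still no organism matches.
Reversing Lactose → still no organism matches.
Reversing methyl red (to +) → unique match: Proteus mirabilis.
Reversing H2S production → still no organism matches.
Reversing LDC → still no organism matches.
Reversing Urease → still no organism matches.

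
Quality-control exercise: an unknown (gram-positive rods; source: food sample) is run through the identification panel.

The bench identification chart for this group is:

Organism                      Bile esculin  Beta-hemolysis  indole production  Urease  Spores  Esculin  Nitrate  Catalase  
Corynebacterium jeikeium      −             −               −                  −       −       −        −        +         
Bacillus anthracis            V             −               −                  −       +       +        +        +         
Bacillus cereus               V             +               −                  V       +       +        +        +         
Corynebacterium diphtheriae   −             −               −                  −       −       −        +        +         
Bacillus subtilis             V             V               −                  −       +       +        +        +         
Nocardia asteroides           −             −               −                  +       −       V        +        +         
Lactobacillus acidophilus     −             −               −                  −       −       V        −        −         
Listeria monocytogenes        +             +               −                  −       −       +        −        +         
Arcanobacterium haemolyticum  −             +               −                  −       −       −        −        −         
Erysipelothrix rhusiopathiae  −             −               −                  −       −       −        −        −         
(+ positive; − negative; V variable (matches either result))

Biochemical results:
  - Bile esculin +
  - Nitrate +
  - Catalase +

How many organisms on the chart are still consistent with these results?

3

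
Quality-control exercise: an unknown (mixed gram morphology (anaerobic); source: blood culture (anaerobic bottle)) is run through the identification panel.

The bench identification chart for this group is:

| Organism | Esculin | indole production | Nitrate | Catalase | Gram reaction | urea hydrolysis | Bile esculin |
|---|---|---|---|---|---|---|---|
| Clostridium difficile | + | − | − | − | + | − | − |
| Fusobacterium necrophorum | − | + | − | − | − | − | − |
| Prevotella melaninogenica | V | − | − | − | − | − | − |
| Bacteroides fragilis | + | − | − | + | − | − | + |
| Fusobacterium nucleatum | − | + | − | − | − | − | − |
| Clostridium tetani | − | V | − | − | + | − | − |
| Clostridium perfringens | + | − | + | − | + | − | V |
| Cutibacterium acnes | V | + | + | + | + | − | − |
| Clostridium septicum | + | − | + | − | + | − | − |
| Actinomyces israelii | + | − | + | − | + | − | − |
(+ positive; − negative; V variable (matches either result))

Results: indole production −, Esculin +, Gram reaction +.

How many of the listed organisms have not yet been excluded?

Gram reaction +: excludes Fusobacterium necrophorum, Prevotella melaninogenica, Bacteroides fragilis, Fusobacterium nucleatum — 6 left.
indole production −: excludes Cutibacterium acnes — 5 left.
Esculin +: excludes Clostridium tetani — 4 left.
Still consistent: Actinomyces israelii, Clostridium difficile, Clostridium perfringens, Clostridium septicum.

4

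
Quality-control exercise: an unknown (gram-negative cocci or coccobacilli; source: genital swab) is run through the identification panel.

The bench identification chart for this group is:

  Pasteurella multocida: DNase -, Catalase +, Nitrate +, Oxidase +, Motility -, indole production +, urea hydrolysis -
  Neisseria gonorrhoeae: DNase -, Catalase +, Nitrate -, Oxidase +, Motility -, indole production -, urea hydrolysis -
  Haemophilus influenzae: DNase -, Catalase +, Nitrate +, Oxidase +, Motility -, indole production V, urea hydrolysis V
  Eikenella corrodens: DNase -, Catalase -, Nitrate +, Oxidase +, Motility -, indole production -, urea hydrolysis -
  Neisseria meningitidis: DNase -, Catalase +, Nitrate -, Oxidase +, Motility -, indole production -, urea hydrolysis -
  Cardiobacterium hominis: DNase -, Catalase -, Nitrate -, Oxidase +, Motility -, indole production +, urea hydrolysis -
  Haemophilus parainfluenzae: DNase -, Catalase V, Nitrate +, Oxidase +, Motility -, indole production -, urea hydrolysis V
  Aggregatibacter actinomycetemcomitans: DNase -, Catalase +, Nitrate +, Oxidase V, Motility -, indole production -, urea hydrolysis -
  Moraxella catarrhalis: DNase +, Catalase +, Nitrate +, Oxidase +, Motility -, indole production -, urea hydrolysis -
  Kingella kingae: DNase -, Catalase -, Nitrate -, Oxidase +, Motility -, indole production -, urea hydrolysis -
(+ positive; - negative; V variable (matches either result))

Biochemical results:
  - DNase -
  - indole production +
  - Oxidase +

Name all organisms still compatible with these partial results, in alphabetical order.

Cardiobacterium hominis, Haemophilus influenzae, Pasteurella multocida

DNase -: excludes Moraxella catarrhalis — 9 left.
Oxidase +: all 9 remaining candidates are consistent.
indole production +: excludes 6 organisms — 3 left.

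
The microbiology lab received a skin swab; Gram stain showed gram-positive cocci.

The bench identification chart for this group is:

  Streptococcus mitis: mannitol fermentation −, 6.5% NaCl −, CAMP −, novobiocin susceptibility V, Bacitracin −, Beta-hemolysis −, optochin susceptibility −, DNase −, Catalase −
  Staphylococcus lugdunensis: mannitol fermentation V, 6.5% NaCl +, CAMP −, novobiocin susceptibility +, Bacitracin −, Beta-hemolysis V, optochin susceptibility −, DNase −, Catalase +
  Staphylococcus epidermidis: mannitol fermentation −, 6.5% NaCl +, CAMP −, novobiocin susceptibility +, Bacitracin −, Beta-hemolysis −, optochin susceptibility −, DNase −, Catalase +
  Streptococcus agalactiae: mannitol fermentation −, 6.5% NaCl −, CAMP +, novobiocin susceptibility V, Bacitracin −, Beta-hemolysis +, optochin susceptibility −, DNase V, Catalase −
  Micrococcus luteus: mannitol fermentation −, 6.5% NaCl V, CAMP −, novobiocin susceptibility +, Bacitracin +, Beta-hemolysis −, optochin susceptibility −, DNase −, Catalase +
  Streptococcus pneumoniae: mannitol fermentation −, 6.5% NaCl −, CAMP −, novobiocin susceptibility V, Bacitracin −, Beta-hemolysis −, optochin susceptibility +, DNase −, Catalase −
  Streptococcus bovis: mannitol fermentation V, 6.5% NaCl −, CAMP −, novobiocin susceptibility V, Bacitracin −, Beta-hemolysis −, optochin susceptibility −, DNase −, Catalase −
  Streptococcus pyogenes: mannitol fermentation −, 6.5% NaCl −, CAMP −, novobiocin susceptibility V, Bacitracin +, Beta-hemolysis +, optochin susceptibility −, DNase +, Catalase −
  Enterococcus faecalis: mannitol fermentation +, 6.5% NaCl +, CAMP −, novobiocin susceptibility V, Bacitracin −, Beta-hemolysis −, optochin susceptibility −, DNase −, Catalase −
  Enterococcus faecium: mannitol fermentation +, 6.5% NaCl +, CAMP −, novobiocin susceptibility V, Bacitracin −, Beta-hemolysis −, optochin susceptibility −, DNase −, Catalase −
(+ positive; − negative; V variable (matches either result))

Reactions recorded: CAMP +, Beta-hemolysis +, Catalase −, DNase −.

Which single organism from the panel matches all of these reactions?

DNase −: excludes Streptococcus pyogenes — 9 left.
Catalase −: excludes Staphylococcus lugdunensis, Staphylococcus epidermidis, Micrococcus luteus — 6 left.
Beta-hemolysis +: excludes 5 organisms — 1 left.
CAMP +: the one remaining candidate is consistent.

Streptococcus agalactiae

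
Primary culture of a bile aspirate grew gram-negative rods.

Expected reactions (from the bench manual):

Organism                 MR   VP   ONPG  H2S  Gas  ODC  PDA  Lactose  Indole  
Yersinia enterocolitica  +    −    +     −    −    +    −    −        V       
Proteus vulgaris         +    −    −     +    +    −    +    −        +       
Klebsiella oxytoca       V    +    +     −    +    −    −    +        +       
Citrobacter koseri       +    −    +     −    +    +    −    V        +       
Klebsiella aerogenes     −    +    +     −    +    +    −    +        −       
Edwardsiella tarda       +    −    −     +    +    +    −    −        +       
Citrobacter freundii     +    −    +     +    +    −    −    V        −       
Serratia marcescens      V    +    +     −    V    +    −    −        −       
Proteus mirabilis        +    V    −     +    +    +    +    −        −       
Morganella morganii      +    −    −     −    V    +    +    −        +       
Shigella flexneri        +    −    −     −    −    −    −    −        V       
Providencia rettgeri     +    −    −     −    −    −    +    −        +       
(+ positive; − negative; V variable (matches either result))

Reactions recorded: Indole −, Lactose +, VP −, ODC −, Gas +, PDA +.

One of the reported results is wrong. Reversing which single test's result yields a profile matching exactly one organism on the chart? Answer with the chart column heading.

As reported, no row in the chart matches all 6 reactions.
Reversing PDA (to −) → unique match: Citrobacter freundii.
Reversing ODC → still no organism matches.
Reversing Lactose → still no organism matches.
Reversing VP → still no organism matches.
Reversing Gas → still no organism matches.
Reversing Indole → still no organism matches.

PDA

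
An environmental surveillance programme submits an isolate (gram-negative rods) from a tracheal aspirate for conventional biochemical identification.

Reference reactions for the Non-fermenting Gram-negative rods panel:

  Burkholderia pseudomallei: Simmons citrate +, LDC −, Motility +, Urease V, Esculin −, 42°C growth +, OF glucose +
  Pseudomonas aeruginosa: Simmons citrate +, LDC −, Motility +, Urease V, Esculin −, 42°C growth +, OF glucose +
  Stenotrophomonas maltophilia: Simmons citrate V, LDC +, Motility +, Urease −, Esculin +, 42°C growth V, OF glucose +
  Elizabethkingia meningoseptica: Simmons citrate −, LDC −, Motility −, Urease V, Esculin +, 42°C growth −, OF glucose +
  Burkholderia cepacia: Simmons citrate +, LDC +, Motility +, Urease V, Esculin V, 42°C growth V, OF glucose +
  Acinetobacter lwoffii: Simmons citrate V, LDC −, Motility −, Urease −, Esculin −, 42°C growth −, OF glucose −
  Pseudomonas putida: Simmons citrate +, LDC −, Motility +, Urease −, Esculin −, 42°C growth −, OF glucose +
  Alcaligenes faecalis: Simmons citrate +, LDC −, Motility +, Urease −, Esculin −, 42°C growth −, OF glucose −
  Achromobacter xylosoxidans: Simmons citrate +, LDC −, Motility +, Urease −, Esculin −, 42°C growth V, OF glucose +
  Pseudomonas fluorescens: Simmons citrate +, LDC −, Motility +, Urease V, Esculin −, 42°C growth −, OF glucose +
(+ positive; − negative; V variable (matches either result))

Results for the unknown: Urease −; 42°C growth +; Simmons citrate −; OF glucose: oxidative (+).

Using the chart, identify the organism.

Stenotrophomonas maltophilia

OF glucose +: excludes Acinetobacter lwoffii, Alcaligenes faecalis — 8 left.
Simmons citrate −: excludes 6 organisms — 2 left.
42°C growth +: excludes Elizabethkingia meningoseptica — 1 left.
Urease −: the one remaining candidate is consistent.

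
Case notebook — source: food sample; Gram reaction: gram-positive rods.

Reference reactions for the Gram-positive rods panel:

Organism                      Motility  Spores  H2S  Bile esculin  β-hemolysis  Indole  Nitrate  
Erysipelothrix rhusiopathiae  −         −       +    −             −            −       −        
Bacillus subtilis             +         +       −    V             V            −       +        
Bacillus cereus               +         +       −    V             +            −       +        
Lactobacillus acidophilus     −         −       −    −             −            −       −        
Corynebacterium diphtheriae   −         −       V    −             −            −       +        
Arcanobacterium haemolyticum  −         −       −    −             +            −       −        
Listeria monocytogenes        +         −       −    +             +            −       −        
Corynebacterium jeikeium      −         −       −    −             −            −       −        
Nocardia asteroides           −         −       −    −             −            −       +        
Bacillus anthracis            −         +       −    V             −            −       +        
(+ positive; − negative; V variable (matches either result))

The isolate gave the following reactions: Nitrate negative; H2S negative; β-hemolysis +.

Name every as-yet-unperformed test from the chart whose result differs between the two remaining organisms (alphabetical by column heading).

Bile esculin, Motility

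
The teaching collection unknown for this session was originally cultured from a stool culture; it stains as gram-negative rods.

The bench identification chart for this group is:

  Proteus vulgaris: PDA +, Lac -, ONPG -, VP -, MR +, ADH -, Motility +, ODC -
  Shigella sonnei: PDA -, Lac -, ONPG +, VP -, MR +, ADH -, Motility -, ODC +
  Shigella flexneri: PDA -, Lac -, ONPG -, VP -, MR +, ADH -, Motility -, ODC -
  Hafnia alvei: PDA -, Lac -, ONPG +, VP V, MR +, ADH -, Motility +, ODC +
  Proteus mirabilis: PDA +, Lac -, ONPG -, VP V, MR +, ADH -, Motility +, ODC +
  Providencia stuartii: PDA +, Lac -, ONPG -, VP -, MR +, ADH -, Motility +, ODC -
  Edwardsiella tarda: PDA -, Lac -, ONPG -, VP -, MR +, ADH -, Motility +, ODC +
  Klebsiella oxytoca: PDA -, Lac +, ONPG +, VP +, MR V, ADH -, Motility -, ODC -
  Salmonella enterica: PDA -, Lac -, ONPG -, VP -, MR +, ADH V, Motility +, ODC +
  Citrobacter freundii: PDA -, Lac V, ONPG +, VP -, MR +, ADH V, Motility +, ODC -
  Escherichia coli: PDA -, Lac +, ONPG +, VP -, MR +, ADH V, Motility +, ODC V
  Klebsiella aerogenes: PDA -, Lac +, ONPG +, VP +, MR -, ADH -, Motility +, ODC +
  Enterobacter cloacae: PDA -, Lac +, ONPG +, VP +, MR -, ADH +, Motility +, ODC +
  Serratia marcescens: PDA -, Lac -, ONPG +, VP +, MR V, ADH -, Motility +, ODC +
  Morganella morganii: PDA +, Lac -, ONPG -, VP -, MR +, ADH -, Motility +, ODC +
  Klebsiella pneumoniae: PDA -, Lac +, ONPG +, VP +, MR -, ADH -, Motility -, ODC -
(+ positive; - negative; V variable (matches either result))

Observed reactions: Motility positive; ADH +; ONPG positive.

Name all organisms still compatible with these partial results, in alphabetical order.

Citrobacter freundii, Enterobacter cloacae, Escherichia coli

Motility +: excludes Shigella sonnei, Shigella flexneri, Klebsiella oxytoca, Klebsiella pneumoniae — 12 left.
ONPG +: excludes 6 organisms — 6 left.
ADH +: excludes Hafnia alvei, Klebsiella aerogenes, Serratia marcescens — 3 left.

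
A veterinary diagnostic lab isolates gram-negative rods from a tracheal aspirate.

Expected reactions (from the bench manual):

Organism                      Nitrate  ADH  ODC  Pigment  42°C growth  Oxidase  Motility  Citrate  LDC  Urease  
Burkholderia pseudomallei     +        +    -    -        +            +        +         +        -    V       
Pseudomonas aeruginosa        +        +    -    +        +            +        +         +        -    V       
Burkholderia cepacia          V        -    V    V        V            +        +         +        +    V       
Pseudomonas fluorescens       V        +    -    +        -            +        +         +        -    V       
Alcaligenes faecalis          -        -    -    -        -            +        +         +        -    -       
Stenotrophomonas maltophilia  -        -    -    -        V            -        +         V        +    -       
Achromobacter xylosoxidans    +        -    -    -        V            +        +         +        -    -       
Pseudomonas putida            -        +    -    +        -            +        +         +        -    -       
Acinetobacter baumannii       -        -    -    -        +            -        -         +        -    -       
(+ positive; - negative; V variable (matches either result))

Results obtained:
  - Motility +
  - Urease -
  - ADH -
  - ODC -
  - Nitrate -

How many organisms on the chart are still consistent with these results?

3

Motility +: excludes Acinetobacter baumannii — 8 left.
ODC -: all 8 remaining candidates are consistent.
Urease -: all 8 remaining candidates are consistent.
Nitrate -: excludes Burkholderia pseudomallei, Pseudomonas aeruginosa, Achromobacter xylosoxidans — 5 left.
ADH -: excludes Pseudomonas fluorescens, Pseudomonas putida — 3 left.
Still consistent: Alcaligenes faecalis, Burkholderia cepacia, Stenotrophomonas maltophilia.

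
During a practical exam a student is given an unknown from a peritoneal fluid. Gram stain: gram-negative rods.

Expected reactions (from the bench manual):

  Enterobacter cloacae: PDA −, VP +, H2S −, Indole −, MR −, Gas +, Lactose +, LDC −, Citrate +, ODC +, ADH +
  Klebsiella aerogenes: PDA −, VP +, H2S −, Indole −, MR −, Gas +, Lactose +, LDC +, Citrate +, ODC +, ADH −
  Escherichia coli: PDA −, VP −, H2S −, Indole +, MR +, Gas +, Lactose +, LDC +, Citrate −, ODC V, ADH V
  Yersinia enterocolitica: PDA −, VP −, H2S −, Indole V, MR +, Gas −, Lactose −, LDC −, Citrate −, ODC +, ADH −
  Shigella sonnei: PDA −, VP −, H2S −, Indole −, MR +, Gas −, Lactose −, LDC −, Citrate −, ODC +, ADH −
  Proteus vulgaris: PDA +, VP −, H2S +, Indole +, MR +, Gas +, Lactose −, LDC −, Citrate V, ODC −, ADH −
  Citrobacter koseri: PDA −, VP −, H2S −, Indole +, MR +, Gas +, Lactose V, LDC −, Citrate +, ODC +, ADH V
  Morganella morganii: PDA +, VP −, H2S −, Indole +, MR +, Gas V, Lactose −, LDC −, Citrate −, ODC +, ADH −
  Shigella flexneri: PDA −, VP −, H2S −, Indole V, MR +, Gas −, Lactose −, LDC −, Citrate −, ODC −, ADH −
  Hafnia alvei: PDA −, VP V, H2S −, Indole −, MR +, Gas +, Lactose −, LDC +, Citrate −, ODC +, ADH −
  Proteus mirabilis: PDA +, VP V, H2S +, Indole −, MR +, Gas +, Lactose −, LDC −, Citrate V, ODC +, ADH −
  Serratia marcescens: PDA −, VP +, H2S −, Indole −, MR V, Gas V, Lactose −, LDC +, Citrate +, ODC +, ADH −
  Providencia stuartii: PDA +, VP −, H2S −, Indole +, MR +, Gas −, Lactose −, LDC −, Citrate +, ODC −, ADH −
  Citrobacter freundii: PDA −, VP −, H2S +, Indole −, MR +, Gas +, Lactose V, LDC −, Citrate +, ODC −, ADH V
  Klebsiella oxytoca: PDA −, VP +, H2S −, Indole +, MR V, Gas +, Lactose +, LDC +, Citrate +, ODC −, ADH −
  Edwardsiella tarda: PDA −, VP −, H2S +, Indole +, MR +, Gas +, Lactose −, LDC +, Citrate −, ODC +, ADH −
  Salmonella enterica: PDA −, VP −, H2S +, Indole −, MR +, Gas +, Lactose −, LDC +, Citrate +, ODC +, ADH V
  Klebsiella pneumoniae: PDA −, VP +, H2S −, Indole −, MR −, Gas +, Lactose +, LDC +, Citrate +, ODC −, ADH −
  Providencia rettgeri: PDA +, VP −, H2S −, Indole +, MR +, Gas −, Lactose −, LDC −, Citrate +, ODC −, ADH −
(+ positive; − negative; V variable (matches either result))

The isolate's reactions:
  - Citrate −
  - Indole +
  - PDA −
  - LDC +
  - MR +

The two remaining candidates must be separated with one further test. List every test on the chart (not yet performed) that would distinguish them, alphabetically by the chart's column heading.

MR +: excludes Enterobacter cloacae, Klebsiella aerogenes, Klebsiella pneumoniae — 16 left.
Citrate −: excludes 7 organisms — 9 left.
PDA −: excludes Proteus vulgaris, Morganella morganii, Proteus mirabilis — 6 left.
LDC +: excludes Yersinia enterocolitica, Shigella sonnei, Shigella flexneri — 3 left.
Indole +: excludes Hafnia alvei — 2 left.
Two candidates remain: Edwardsiella tarda and Escherichia coli.
  VP: − vs − — same for both, does not separate.
  H2S: Edwardsiella tarda +, Escherichia coli − — discriminates.
  Gas: + vs + — same for both, does not separate.
  Lactose: Edwardsiella tarda −, Escherichia coli + — discriminates.
  ODC: + vs V — variable for at least one, does not separate.
  ADH: − vs V — variable for at least one, does not separate.

H2S, Lactose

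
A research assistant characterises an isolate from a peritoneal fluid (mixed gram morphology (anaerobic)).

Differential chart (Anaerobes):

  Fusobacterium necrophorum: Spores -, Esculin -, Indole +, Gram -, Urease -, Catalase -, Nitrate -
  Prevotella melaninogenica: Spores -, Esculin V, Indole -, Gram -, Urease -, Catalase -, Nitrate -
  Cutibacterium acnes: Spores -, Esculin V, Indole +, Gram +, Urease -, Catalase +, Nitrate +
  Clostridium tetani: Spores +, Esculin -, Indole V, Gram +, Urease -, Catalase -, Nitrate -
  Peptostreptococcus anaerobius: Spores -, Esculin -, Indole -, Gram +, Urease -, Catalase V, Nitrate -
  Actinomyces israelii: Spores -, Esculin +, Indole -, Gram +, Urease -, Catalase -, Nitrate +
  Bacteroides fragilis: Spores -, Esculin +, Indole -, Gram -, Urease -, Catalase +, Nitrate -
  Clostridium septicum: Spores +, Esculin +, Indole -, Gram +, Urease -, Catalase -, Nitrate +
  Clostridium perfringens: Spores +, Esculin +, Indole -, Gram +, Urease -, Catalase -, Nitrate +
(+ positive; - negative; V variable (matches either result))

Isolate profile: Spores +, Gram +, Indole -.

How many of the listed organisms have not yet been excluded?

Gram +: excludes Fusobacterium necrophorum, Prevotella melaninogenica, Bacteroides fragilis — 6 left.
Indole -: excludes Cutibacterium acnes — 5 left.
Spores +: excludes Peptostreptococcus anaerobius, Actinomyces israelii — 3 left.
Still consistent: Clostridium perfringens, Clostridium septicum, Clostridium tetani.

3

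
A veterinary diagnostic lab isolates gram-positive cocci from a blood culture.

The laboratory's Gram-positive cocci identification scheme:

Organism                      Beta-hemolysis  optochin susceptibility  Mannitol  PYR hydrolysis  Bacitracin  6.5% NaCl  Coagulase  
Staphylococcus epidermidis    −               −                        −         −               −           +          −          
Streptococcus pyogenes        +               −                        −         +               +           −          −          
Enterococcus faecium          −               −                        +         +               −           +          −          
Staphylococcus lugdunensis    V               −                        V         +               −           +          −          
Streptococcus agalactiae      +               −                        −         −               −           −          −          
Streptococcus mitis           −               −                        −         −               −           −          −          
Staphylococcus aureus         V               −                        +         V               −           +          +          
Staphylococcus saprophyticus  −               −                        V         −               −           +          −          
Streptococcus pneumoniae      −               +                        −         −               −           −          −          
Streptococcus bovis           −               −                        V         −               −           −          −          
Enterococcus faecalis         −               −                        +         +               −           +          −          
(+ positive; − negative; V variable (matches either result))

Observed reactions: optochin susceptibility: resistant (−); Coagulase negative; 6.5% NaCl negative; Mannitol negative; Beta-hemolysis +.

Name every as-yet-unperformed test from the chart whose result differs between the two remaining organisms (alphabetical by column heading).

Bacitracin, PYR hydrolysis

Mannitol −: excludes Enterococcus faecium, Staphylococcus aureus, Enterococcus faecalis — 8 left.
Beta-hemolysis +: excludes 5 organisms — 3 left.
optochin susceptibility −: all 3 remaining candidates are consistent.
Coagulase −: all 3 remaining candidates are consistent.
6.5% NaCl −: excludes Staphylococcus lugdunensis — 2 left.
Two candidates remain: Streptococcus agalactiae and Streptococcus pyogenes.
  PYR hydrolysis: Streptococcus agalactiae −, Streptococcus pyogenes + — discriminates.
  Bacitracin: Streptococcus agalactiae −, Streptococcus pyogenes + — discriminates.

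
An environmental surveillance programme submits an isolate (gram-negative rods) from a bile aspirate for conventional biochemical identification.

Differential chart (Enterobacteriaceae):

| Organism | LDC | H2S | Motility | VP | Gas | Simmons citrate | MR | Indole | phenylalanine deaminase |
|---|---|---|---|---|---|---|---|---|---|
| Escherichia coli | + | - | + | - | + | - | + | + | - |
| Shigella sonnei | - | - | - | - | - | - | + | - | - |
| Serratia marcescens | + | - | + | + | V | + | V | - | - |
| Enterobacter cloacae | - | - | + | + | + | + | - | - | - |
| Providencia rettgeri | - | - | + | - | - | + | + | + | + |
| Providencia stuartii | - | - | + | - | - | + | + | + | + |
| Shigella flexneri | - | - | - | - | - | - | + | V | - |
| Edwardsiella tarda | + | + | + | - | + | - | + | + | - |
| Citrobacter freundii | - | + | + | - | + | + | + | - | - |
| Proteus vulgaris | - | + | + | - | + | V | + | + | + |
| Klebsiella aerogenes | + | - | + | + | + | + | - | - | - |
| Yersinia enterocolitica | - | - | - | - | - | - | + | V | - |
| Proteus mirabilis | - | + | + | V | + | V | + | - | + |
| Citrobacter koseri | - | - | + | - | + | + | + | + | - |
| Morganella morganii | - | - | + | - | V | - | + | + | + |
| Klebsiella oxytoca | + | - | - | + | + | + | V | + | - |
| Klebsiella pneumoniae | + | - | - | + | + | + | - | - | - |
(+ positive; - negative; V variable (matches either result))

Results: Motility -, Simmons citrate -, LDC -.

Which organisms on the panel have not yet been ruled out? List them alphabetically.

Shigella flexneri, Shigella sonnei, Yersinia enterocolitica

Motility -: excludes 12 organisms — 5 left.
LDC -: excludes Klebsiella oxytoca, Klebsiella pneumoniae — 3 left.
Simmons citrate -: all 3 remaining candidates are consistent.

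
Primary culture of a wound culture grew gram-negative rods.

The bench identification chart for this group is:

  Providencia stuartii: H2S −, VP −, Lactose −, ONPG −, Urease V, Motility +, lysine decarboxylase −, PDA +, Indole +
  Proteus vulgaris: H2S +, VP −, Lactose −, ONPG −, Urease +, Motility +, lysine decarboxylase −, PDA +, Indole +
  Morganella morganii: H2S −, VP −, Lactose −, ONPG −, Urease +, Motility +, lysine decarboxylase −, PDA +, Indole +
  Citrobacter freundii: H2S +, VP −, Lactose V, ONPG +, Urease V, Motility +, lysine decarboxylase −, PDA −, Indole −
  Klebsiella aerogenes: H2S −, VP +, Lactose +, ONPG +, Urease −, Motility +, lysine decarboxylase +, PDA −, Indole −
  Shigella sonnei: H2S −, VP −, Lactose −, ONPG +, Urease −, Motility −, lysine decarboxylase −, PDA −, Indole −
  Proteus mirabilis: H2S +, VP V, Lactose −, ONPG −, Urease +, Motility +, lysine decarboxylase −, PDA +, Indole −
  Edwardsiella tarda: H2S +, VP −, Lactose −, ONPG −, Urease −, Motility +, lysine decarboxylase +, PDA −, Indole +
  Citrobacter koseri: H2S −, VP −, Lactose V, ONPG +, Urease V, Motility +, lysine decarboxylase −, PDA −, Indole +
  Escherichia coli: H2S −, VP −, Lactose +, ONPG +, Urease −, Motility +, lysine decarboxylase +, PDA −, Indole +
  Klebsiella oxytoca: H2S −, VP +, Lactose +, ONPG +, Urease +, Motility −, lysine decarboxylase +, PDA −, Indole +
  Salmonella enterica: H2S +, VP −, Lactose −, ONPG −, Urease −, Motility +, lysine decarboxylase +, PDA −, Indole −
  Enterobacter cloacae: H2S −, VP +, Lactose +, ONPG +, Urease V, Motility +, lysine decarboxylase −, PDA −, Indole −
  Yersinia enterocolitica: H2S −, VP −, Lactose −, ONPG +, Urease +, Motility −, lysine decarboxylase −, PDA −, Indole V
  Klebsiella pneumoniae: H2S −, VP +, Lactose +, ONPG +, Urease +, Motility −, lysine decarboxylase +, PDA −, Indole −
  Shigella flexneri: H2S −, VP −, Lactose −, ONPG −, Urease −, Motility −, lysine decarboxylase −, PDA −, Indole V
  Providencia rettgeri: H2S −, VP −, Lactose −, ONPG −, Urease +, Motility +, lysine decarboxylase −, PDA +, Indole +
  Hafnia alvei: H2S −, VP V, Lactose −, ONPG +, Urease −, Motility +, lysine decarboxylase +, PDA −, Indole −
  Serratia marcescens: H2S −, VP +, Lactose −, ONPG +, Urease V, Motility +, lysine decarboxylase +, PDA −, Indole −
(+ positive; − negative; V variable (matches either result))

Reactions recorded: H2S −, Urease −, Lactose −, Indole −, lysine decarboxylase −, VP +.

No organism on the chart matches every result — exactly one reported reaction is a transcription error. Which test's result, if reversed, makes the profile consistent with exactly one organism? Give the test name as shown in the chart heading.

As reported, no row in the chart matches all 6 reactions.
Reversing Indole → still no organism matches.
Reversing VP → 2 organisms match (not unique).
Reversing Lactose (to +) → unique match: Enterobacter cloacae.
Reversing Urease → still no organism matches.
Reversing lysine decarboxylase → 2 organisms match (not unique).
Reversing H2S → still no organism matches.

Lactose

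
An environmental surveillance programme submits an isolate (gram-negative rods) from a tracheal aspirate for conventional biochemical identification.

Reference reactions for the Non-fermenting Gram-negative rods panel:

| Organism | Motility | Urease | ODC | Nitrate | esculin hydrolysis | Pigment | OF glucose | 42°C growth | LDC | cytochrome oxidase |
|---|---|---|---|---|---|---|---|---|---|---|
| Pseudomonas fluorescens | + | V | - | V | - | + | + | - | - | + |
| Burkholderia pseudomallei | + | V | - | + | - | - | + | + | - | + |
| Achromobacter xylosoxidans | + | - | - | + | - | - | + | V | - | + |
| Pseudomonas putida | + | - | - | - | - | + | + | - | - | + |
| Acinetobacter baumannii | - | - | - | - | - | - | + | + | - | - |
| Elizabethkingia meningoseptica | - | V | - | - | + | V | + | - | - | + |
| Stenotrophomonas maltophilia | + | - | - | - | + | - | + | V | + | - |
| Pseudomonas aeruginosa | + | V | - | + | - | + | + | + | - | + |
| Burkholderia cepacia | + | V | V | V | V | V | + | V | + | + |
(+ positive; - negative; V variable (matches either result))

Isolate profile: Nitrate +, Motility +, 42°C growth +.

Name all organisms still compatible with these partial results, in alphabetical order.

Achromobacter xylosoxidans, Burkholderia cepacia, Burkholderia pseudomallei, Pseudomonas aeruginosa

Motility +: excludes Acinetobacter baumannii, Elizabethkingia meningoseptica — 7 left.
42°C growth +: excludes Pseudomonas fluorescens, Pseudomonas putida — 5 left.
Nitrate +: excludes Stenotrophomonas maltophilia — 4 left.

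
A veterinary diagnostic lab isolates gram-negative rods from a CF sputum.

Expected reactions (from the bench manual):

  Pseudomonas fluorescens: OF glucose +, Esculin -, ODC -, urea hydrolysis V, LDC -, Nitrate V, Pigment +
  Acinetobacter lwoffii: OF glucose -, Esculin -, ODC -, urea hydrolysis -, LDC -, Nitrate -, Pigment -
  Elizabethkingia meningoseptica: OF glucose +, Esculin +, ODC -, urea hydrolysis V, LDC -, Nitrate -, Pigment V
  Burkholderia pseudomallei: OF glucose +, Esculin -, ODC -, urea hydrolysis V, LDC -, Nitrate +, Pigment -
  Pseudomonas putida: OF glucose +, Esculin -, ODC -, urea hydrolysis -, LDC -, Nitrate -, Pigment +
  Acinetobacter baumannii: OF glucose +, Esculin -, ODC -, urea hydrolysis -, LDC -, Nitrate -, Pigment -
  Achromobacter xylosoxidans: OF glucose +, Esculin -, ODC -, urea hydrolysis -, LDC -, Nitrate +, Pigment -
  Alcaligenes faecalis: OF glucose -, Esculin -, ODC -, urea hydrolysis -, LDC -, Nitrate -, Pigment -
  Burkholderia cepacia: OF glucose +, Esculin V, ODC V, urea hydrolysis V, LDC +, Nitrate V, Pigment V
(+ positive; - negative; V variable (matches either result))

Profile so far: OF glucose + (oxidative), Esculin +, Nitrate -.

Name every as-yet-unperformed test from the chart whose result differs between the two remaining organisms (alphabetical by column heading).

Nitrate -: excludes Burkholderia pseudomallei, Achromobacter xylosoxidans — 7 left.
Esculin +: excludes 5 organisms — 2 left.
OF glucose +: all 2 remaining candidates are consistent.
Two candidates remain: Burkholderia cepacia and Elizabethkingia meningoseptica.
  ODC: V vs - — variable for at least one, does not separate.
  urea hydrolysis: V vs V — variable for at least one, does not separate.
  LDC: Burkholderia cepacia +, Elizabethkingia meningoseptica - — discriminates.
  Pigment: V vs V — variable for at least one, does not separate.

LDC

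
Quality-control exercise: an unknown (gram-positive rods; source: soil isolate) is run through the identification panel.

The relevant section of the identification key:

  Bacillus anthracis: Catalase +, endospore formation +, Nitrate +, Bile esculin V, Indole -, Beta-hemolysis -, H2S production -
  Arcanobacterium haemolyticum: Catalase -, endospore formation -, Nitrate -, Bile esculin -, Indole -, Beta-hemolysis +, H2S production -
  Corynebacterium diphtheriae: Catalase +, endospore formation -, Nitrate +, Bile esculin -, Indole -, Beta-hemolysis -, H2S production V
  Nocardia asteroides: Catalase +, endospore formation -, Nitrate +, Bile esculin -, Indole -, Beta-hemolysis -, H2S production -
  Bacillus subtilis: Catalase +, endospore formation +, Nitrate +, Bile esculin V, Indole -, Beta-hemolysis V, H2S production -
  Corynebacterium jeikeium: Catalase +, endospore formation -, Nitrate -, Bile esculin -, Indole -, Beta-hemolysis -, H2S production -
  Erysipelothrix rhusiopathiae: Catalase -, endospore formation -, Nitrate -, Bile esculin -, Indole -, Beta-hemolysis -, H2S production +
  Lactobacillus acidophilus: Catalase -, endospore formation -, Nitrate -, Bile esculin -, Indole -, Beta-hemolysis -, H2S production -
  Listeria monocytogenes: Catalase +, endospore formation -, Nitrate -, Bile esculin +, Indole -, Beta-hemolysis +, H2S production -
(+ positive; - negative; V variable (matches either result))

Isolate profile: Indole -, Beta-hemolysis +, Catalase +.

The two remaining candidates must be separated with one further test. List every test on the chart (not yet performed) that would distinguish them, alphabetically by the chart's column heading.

endospore formation, Nitrate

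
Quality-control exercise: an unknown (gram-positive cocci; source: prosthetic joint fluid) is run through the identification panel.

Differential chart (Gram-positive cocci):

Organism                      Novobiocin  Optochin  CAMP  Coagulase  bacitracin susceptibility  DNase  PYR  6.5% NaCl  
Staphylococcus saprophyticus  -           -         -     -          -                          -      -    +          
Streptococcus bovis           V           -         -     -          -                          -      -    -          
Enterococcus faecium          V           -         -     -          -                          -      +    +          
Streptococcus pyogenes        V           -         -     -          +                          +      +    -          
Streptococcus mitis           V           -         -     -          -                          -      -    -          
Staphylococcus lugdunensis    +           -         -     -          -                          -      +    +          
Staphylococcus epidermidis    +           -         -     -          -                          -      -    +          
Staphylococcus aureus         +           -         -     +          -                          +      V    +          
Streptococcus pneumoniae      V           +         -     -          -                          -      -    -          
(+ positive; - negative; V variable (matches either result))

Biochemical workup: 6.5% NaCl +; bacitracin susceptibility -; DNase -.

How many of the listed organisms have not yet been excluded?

4

DNase -: excludes Streptococcus pyogenes, Staphylococcus aureus — 7 left.
6.5% NaCl +: excludes Streptococcus bovis, Streptococcus mitis, Streptococcus pneumoniae — 4 left.
bacitracin susceptibility -: all 4 remaining candidates are consistent.
Still consistent: Enterococcus faecium, Staphylococcus epidermidis, Staphylococcus lugdunensis, Staphylococcus saprophyticus.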